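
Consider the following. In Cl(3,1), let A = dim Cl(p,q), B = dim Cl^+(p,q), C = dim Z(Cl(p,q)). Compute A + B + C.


n = 3 + 1 = 4
Total dim = 2^4 = 16
Even subalgebra dim = 2^3 = 8
n is even, so center dim = 1
Sum = 16 + 8 + 1 = 25


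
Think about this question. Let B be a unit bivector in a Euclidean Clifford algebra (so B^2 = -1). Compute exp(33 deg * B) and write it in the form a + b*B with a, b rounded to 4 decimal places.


For a unit bivector B with B^2 = -1, the exponential series gives
e^(theta*B) = cos(theta) + sin(theta)*B (the GA analogue of Euler's formula).
theta = 33 degrees = 0.575959 rad
cos(33 deg) = 0.8387
sin(33 deg) = 0.5446
exp(theta*B) = 0.8387 + 0.5446*B


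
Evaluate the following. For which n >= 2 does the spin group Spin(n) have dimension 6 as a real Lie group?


dim Spin(n) = dim so(n) = n(n-1)/2.
Solve n(n-1)/2 = 6, i.e. n^2 - n - 12 = 0.
Discriminant = 1 + 8*6 = 49
n = (1 + sqrt(49))/2 = (1 + 7)/2 = 4


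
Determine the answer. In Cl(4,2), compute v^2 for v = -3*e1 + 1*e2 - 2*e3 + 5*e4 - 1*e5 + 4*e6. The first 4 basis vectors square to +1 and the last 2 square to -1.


v^2 = sum of c_i^2 * e_i^2
Positive signature terms (e_i^2 = +1): (-3)^2 + 1^2 + (-2)^2 + 5^2 = 39
Negative signature terms (e_j^2 = -1): (-1)^2 + 4^2 = 17
v^2 = 39 - 17 = 22


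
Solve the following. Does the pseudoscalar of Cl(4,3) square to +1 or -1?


The pseudoscalar I = e1...e_n (product of all n generators) of Cl(p,q) satisfies I^2 = (-1)^(q + n(n-1)/2).
p = 4, q = 3, n = p + q = 7
n(n-1)/2 = 7 * 6 / 2 = 21
Exponent = q + n(n-1)/2 = 3 + 21 = 24
I^2 = (-1)^24 = +1


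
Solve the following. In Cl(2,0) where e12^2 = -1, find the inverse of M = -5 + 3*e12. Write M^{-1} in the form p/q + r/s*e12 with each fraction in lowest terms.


M = -5 + 3*e12, where e12^2 = -1.
Since M commutes with its reverse ~M = a - b*e12, M * ~M = a^2 - b^2*e12^2 = a^2 + b^2.
So M^{-1} = ~M / (a^2 + b^2) = (a - b*e12)/(a^2 + b^2).
a^2 + b^2 = 25 + 9 = 34
Scalar part = -5/34 = -5/34
Bivector coeff = -3/34 = -3/34
M^{-1} = -5/34 - 3/34*e12


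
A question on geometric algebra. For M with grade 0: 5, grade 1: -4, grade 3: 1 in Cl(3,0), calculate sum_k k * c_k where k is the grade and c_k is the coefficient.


Grade-weighted sum = sum of grade_k * coefficient_k
0*5 = 0
1*(-4) = -4
3*1 = 3
Total = 0 + (-4) + 3 = -1


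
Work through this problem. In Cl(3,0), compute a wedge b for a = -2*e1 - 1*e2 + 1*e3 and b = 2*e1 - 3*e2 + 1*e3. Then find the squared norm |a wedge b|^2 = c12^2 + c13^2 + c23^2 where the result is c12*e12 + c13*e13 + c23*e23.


a wedge b = (a1*b2 - a2*b1)*e12 + (a1*b3 - a3*b1)*e13 + (a2*b3 - a3*b2)*e23
e12 coeff: (-2)*(-3) - (-1)*2 = 6 - (-2) = 8
e13 coeff: (-2)*1 - 1*2 = -2 - 2 = -4
e23 coeff: (-1)*1 - 1*(-3) = -1 - (-3) = 2
|a wedge b|^2 = 8^2 + (-4)^2 + 2^2
= 64 + 16 + 4
= 84


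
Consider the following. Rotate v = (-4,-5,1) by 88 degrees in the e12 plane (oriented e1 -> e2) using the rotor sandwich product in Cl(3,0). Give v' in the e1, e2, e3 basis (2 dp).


Rotor R = cos(44deg) - sin(44deg)*e12
Rotation angle theta = 2 * 44 = 88 degrees in the e12 plane (e1 -> e2).
The component perpendicular to the plane (e3) is invariant: v'_3 = v3 = 1.00
cos(88deg) = 0.0349, sin(88deg) = 0.9994
v'_1 = v1*cos(theta) - v2*sin(theta) = -4*0.0349 - (-5)*0.9994 = 4.86
v'_2 = v1*sin(theta) + v2*cos(theta) = -4*0.9994 + (-5)*0.0349 = -4.17
v' = 4.86*e1 - 4.17*e2 + 1.00*e3


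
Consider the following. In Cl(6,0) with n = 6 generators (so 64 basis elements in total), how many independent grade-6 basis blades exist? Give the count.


Number of grade-k basis blades in Cl(p,q) with n = p + q is C(n, k).
n = 6 + 0 = 6
C(6, 6) = 6! / (6! * 0!)
= 720 / (720 * 1)
= 1


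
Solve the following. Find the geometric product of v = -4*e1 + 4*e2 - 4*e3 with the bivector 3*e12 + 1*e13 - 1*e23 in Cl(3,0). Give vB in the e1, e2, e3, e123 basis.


vB has grade-1 (vector) and grade-3 (trivector) parts: vB = (v _| B) + (v ^ B).
Vector part <vB>_1:
  e1: -v2*b12 - v3*b13 = -(4)*(3) - (-4)*(1) = -8
  e2: v1*b12 - v3*b23 = (-4)*(3) - (-4)*(-1) = -16
  e3: v1*b13 + v2*b23 = (-4)*(1) + (4)*(-1) = -8
Trivector part <vB>_3:
  e123: v1*b23 - v2*b13 + v3*b12 = (-4)*(-1) - (4)*(1) + (-4)*(3) = -12
vB = -8*e1 - 16*e2 - 8*e3 - 12*e123


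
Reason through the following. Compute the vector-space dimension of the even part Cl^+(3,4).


Even subalgebra dimension = 2^(n-1)
n = 3 + 4 = 7
2^(7 - 1) = 2^6 = 64
Verification: sum of C(7,k) for even k = 1 + 21 + 35 + 7 = 64
Result = 64


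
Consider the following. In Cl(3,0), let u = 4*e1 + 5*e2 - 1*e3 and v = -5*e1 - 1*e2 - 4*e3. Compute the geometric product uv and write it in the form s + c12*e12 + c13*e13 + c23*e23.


In Cl(3,0): e_i^2 = 1, e_ie_j = -e_je_i for i != j.
Scalar part = u . v = 4*(-5) + 5*(-1) + (-1)*(-4)
= -20 + (-5) + 4 = -21
e12 coeff = 4*(-1) - 5*(-5) = -4 - (-25) = 21
e13 coeff = 4*(-4) - (-1)*(-5) = -16 - 5 = -21
e23 coeff = 5*(-4) - (-1)*(-1) = -20 - 1 = -21
uv = -21 + 21*e12 - 21*e13 - 21*e23


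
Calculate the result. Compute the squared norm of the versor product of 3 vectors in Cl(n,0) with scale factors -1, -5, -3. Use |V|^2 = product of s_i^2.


Each vector v_i has |v_i|^2 = s_i^2
Squared scales: (-1)^2 = 1, (-5)^2 = 25, (-3)^2 = 9
|V|^2 = 1 * 25 * 9
= 225


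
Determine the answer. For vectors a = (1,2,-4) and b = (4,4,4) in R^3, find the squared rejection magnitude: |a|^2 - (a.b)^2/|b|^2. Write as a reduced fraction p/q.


|a|^2 = 1^2 + 2^2 + (-4)^2 = 21
|b|^2 = 4^2 + 4^2 + 4^2 = 48
a . b = 1*4 + 2*4 + (-4)*4 = -4
(a.b)^2 = (-4)^2 = 16
|rej|^2 = 21 - 16/48
= (1008 - 16)/48
= 992/48
In lowest terms: 62/3


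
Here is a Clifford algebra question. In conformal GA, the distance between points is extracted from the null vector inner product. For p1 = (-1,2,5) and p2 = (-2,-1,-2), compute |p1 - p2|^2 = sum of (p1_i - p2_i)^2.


p1 - p2 = (1, 3, 7)
|p1 - p2|^2 = 1^2 + 3^2 + 7^2
= 1 + 9 + 49
= 59


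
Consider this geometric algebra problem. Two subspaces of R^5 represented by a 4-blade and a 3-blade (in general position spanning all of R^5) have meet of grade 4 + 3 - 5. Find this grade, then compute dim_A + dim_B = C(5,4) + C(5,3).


Meet grade = grade(A) + grade(B) - n
= 4 + 3 - 5 = 2
C(5,4) = 5
C(5,3) = 10
dim_A + dim_B = 5 + 10 = 15


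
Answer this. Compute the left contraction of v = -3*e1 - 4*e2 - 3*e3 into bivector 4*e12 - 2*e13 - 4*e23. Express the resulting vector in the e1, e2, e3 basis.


Left contraction v _| B = <vB>_1 (grade-1 part of the geometric product vB).
Using e1_|e12 = e2, e2_|e12 = -e1, e1_|e13 = e3, e3_|e13 = -e1, e2_|e23 = e3, e3_|e23 = -e2:
e1 coeff: -v2*b12 - v3*b13 = -(-4)*(4) - (-3)*(-2) = 10
e2 coeff: v1*b12 - v3*b23 = (-3)*(4) - (-3)*(-4) = -24
e3 coeff: v1*b13 + v2*b23 = (-3)*(-2) + (-4)*(-4) = 22
v _| B = 10*e1 - 24*e2 + 22*e3


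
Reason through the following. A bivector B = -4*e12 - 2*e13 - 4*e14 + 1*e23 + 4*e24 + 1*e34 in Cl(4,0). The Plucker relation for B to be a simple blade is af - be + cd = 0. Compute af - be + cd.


Plucker relation: af - be + cd
a*f = (-4)*1 = -4
b*e = (-2)*4 = -8
c*d = (-4)*1 = -4
af - be + cd = -4 - (-8) + (-4)
= 0


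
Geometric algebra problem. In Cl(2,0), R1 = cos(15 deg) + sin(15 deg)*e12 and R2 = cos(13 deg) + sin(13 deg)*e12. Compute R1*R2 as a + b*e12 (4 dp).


Same-plane rotors commute and their half-angles add:
R1*R2 = cos(a1 + a2) + sin(a1 + a2)*e12.
a1 + a2 = 15 + 13 = 28 deg
cos(28 deg) = 0.8829
sin(28 deg) = 0.4695
R1*R2 = 0.8829 + 0.4695*e12


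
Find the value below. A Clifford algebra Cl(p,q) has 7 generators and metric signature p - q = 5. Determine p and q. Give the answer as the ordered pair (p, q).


We need p + q = 7 and p - q = 5.
Adding: 2p = 7 + 5 = 12, so p = 6.
Then q = 7 - 6 = 1.
(p, q) = (6, 1)


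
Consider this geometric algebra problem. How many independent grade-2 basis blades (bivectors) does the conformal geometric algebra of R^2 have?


The conformal model of R^2 uses Cl(3,1) with m = 2 + 2 = 4 generators.
Number of grade-2 blades = C(m, 2) = C(4, 2)
= 4*3/2 = 6


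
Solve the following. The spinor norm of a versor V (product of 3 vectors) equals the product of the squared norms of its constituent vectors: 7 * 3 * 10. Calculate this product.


Spinor norm N(V) = |v1|^2 * |v2|^2 * ... * |v3|^2
= 7 * 3 * 10
Running product: 7, 21, 210
N(V) = 210


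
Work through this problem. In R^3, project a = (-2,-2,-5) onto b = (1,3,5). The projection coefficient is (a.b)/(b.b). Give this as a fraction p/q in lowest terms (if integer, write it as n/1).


Projection coefficient = (a . b) / (b . b)
a . b = (-2)*1 + (-2)*3 + (-5)*5
= -2 + (-6) + (-25) = -33
b . b = 1^2 + 3^2 + 5^2
= 1 + 9 + 25 = 35
Coefficient = -33/35
In lowest terms: -33/35


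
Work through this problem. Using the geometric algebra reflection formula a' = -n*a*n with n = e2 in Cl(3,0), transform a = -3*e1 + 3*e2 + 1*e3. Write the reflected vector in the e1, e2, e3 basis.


Reflection formula: a' = -n*a*n, with n = e2 (unit vector, n^2 = 1).
For reflection through hyperplane perp to e2:
The component along e2 flips sign, others stay.
a = (-3, 3, 1)
a' = (-3, -3, 1)
a' = -3*e1 - 3*e2 + 1*e3


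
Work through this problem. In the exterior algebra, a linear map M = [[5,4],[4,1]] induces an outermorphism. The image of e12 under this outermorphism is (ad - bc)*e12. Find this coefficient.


The outermorphism of a linear map f sends e1^e2 to f(e1)^f(e2).
f(e1) = 5*e1 + 4*e2
f(e2) = 4*e1 + 1*e2
f(e1) ^ f(e2) = (5*e1 + 4*e2) ^ (4*e1 + 1*e2)
= 5*1*e12 + 4*4*e21
= (5 - 16)*e12
= -11*e12
Coefficient = -11


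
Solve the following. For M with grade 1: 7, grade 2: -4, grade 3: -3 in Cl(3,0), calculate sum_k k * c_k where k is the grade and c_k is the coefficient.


Grade-weighted sum = sum of grade_k * coefficient_k
1*7 = 7
2*(-4) = -8
3*(-3) = -9
Total = 7 + (-8) + (-9) = -10


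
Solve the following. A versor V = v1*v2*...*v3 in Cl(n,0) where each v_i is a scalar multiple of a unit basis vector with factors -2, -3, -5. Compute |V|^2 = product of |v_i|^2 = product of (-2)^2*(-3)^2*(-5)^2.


Each vector v_i has |v_i|^2 = s_i^2
Squared scales: (-2)^2 = 4, (-3)^2 = 9, (-5)^2 = 25
|V|^2 = 4 * 9 * 25
= 900


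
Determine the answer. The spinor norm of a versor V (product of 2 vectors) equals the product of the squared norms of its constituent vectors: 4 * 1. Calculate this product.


Spinor norm N(V) = |v1|^2 * |v2|^2 * ... * |v2|^2
= 4 * 1
Running product: 4, 4
N(V) = 4


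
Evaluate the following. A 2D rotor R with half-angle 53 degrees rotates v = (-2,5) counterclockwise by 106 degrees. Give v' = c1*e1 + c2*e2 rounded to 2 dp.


Rotor R = cos(53deg) - sin(53deg)*e12
Rotation angle theta = 2 * 53 = 106 degrees
v' = R*v*~R rotates v by theta.
cos(106deg) = -0.2756, sin(106deg) = 0.9613
v'_1 = -2*cos(106deg) - 5*sin(106deg)
= -2*(-0.2756) - 5*0.9613
= -4.26
v'_2 = -2*sin(106deg) + 5*cos(106deg)
= -2*0.9613 + 5*(-0.2756)
= -3.30
v' = -4.26*e1 - 3.30*e2


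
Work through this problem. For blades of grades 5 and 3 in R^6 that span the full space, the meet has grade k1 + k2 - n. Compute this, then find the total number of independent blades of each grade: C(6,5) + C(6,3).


Meet grade = grade(A) + grade(B) - n
= 5 + 3 - 6 = 2
C(6,5) = 6
C(6,3) = 20
dim_A + dim_B = 6 + 20 = 26


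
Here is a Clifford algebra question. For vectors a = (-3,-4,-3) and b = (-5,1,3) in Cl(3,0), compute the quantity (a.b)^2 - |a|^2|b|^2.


a . b = (-3)*(-5) + (-4)*1 + (-3)*3
= 15 + (-4) + (-9) = 2
|a|^2 = (-3)^2 + (-4)^2 + (-3)^2 = 34
|b|^2 = (-5)^2 + 1^2 + 3^2 = 35
(a.b)^2 = 2^2 = 4
|a|^2 * |b|^2 = 34 * 35 = 1190
Result = 4 - 1190 = -1186


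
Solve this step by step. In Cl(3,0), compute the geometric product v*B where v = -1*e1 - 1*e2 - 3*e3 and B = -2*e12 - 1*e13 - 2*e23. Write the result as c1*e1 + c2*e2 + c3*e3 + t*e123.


vB has grade-1 (vector) and grade-3 (trivector) parts: vB = (v _| B) + (v ^ B).
Vector part <vB>_1:
  e1: -v2*b12 - v3*b13 = -(-1)*(-2) - (-3)*(-1) = -5
  e2: v1*b12 - v3*b23 = (-1)*(-2) - (-3)*(-2) = -4
  e3: v1*b13 + v2*b23 = (-1)*(-1) + (-1)*(-2) = 3
Trivector part <vB>_3:
  e123: v1*b23 - v2*b13 + v3*b12 = (-1)*(-2) - (-1)*(-1) + (-3)*(-2) = 7
vB = -5*e1 - 4*e2 + 3*e3 + 7*e123


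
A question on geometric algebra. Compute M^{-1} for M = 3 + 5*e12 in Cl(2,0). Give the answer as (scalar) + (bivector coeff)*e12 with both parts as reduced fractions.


M = 3 + 5*e12, where e12^2 = -1.
Since M commutes with its reverse ~M = a - b*e12, M * ~M = a^2 - b^2*e12^2 = a^2 + b^2.
So M^{-1} = ~M / (a^2 + b^2) = (a - b*e12)/(a^2 + b^2).
a^2 + b^2 = 9 + 25 = 34
Scalar part = 3/34 = 3/34
Bivector coeff = -5/34 = -5/34
M^{-1} = 3/34 - 5/34*e12


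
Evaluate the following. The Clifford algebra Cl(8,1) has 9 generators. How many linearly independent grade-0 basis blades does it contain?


Number of grade-k basis blades in Cl(p,q) with n = p + q is C(n, k).
n = 8 + 1 = 9
C(9, 0) = 9! / (0! * 9!)
= 362880 / (1 * 362880)
= 1


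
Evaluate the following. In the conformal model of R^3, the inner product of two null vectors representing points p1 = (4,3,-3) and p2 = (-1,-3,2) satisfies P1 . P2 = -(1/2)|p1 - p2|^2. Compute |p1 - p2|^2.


p1 - p2 = (5, 6, -5)
|p1 - p2|^2 = 5^2 + 6^2 + (-5)^2
= 25 + 36 + 25
= 86


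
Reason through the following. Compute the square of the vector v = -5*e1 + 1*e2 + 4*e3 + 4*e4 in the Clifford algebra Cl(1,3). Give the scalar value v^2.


v^2 = sum of c_i^2 * e_i^2
Positive signature terms (e_i^2 = +1): (-5)^2 = 25
Negative signature terms (e_j^2 = -1): 1^2 + 4^2 + 4^2 = 33
v^2 = 25 - 33 = -8


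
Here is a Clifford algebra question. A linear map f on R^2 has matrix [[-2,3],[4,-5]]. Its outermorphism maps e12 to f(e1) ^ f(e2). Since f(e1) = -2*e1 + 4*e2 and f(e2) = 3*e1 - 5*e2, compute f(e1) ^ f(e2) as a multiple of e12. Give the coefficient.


The outermorphism of a linear map f sends e1^e2 to f(e1)^f(e2).
f(e1) = -2*e1 + 4*e2
f(e2) = 3*e1 - 5*e2
f(e1) ^ f(e2) = (-2*e1 + 4*e2) ^ (3*e1 - 5*e2)
= (-2)*(-5)*e12 + 4*3*e21
= (10 - 12)*e12
= -2*e12
Coefficient = -2


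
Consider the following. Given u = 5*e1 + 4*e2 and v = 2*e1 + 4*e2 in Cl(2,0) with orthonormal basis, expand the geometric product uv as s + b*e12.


Expand: (5*e1 + 4*e2)(2*e1 + 4*e2)
= 5*2*e1e1 + 5*4*e1e2 + 4*2*e2e1 + 4*4*e2e2
Using e1^2 = e2^2 = 1, e2e1 = -e1e2:
Scalar part s = 5*2 + 4*4 = 10 + 16 = 26
Bivector part b = 5*4 - 4*2 = 20 - 8 = 12
uv = 26 + 12*e12


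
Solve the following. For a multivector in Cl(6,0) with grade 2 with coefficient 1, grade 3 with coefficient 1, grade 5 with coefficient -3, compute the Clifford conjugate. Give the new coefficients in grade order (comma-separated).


Clifford conjugate sign for grade k: (-1)^(k(k+1)/2)
Grade 2: (-1)^(2*3/2) = (-1)^3 = -1, coeff 1 -> -1
Grade 3: (-1)^(3*4/2) = (-1)^6 = 1, coeff 1 -> 1
Grade 5: (-1)^(5*6/2) = (-1)^15 = -1, coeff -3 -> 3
Conjugated coefficients: -1, 1, 3


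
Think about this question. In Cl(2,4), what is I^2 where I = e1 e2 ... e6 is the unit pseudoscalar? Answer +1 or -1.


The pseudoscalar I = e1...e_n (product of all n generators) of Cl(p,q) satisfies I^2 = (-1)^(q + n(n-1)/2).
p = 2, q = 4, n = p + q = 6
n(n-1)/2 = 6 * 5 / 2 = 15
Exponent = q + n(n-1)/2 = 4 + 15 = 19
I^2 = (-1)^19 = -1


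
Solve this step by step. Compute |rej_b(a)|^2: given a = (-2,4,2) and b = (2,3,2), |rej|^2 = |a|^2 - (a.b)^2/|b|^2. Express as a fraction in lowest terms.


|a|^2 = (-2)^2 + 4^2 + 2^2 = 24
|b|^2 = 2^2 + 3^2 + 2^2 = 17
a . b = (-2)*2 + 4*3 + 2*2 = 12
(a.b)^2 = 12^2 = 144
|rej|^2 = 24 - 144/17
= (408 - 144)/17
= 264/17
In lowest terms: 264/17


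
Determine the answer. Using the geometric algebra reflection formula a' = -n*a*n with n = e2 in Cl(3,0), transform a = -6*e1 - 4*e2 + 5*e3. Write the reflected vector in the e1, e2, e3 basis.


Reflection formula: a' = -n*a*n, with n = e2 (unit vector, n^2 = 1).
For reflection through hyperplane perp to e2:
The component along e2 flips sign, others stay.
a = (-6, -4, 5)
a' = (-6, 4, 5)
a' = -6*e1 + 4*e2 + 5*e3


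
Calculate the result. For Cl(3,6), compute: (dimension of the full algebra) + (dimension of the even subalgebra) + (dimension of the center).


n = 3 + 6 = 9
Total dim = 2^9 = 512
Even subalgebra dim = 2^8 = 256
n is odd, so center dim = 2
Sum = 512 + 256 + 2 = 770


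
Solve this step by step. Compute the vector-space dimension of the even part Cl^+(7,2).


Even subalgebra dimension = 2^(n-1)
n = 7 + 2 = 9
2^(9 - 1) = 2^8 = 256
Verification: sum of C(9,k) for even k = 1 + 36 + 126 + 84 + 9 = 256
Result = 256


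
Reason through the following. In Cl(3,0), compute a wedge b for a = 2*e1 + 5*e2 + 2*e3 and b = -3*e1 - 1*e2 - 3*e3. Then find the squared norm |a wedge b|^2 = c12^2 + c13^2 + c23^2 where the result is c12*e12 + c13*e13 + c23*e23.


a wedge b = (a1*b2 - a2*b1)*e12 + (a1*b3 - a3*b1)*e13 + (a2*b3 - a3*b2)*e23
e12 coeff: 2*(-1) - 5*(-3) = -2 - (-15) = 13
e13 coeff: 2*(-3) - 2*(-3) = -6 - (-6) = 0
e23 coeff: 5*(-3) - 2*(-1) = -15 - (-2) = -13
|a wedge b|^2 = 13^2 + 0^2 + (-13)^2
= 169 + 0 + 169
= 338


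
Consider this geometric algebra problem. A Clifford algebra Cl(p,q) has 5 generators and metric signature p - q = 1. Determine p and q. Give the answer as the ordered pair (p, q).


We need p + q = 5 and p - q = 1.
Adding: 2p = 5 + 1 = 6, so p = 3.
Then q = 5 - 3 = 2.
(p, q) = (3, 2)


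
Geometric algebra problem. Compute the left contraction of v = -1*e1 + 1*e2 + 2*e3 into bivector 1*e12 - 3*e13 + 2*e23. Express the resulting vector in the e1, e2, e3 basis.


Left contraction v _| B = <vB>_1 (grade-1 part of the geometric product vB).
Using e1_|e12 = e2, e2_|e12 = -e1, e1_|e13 = e3, e3_|e13 = -e1, e2_|e23 = e3, e3_|e23 = -e2:
e1 coeff: -v2*b12 - v3*b13 = -(1)*(1) - (2)*(-3) = 5
e2 coeff: v1*b12 - v3*b23 = (-1)*(1) - (2)*(2) = -5
e3 coeff: v1*b13 + v2*b23 = (-1)*(-3) + (1)*(2) = 5
v _| B = 5*e1 - 5*e2 + 5*e3


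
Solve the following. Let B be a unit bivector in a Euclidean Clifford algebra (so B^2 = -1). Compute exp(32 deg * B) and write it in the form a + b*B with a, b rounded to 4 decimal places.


For a unit bivector B with B^2 = -1, the exponential series gives
e^(theta*B) = cos(theta) + sin(theta)*B (the GA analogue of Euler's formula).
theta = 32 degrees = 0.558505 rad
cos(32 deg) = 0.8480
sin(32 deg) = 0.5299
exp(theta*B) = 0.8480 + 0.5299*B


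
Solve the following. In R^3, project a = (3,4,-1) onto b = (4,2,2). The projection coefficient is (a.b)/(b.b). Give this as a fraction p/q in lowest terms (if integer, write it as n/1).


Projection coefficient = (a . b) / (b . b)
a . b = 3*4 + 4*2 + (-1)*2
= 12 + 8 + (-2) = 18
b . b = 4^2 + 2^2 + 2^2
= 16 + 4 + 4 = 24
Coefficient = 18/24
In lowest terms: 3/4


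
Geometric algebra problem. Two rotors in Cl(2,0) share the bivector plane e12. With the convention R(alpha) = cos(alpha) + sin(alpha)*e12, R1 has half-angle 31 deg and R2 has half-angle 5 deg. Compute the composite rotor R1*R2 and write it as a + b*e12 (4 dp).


Same-plane rotors commute and their half-angles add:
R1*R2 = cos(a1 + a2) + sin(a1 + a2)*e12.
a1 + a2 = 31 + 5 = 36 deg
cos(36 deg) = 0.8090
sin(36 deg) = 0.5878
R1*R2 = 0.8090 + 0.5878*e12


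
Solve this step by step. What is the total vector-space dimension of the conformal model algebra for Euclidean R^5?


The conformal model of R^5 uses Cl(6,1): the 5 Euclidean generators plus two extra orthogonal generators e+ (e+^2 = +1) and e- (e-^2 = -1), from which the null vectors e0, einf are built.
Number of generators m = 5 + 2 = 7.
dim Cl(p,q) = 2^m = 2^7 = 128


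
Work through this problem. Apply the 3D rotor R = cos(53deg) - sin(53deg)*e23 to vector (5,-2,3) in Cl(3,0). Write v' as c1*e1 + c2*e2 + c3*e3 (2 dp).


Rotor R = cos(53deg) - sin(53deg)*e23
Rotation angle theta = 2 * 53 = 106 degrees in the e23 plane (e2 -> e3).
The component perpendicular to the plane (e1) is invariant: v'_1 = v1 = 5.00
cos(106deg) = -0.2756, sin(106deg) = 0.9613
v'_2 = v2*cos(theta) - v3*sin(theta) = -2*(-0.2756) - 3*0.9613 = -2.33
v'_3 = v2*sin(theta) + v3*cos(theta) = -2*0.9613 + 3*(-0.2756) = -2.75
v' = 5.00*e1 - 2.33*e2 - 2.75*e3


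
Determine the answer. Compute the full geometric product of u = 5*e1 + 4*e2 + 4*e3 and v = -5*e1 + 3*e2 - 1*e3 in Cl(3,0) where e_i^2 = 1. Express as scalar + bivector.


In Cl(3,0): e_i^2 = 1, e_ie_j = -e_je_i for i != j.
Scalar part = u . v = 5*(-5) + 4*3 + 4*(-1)
= -25 + 12 + (-4) = -17
e12 coeff = 5*3 - 4*(-5) = 15 - (-20) = 35
e13 coeff = 5*(-1) - 4*(-5) = -5 - (-20) = 15
e23 coeff = 4*(-1) - 4*3 = -4 - 12 = -16
uv = -17 + 35*e12 + 15*e13 - 16*e23


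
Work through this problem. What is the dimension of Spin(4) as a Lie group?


Spin(n) double-covers SO(n); both have Lie algebra so(n) of dimension n(n-1)/2.
n = 4
n(n-1) = 4 * 3 = 12
dim Spin(4) = 12/2 = 6


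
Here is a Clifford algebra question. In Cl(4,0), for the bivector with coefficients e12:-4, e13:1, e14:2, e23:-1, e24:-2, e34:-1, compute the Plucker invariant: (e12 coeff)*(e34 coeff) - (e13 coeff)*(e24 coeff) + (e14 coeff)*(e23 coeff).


Plucker relation: af - be + cd
a*f = (-4)*(-1) = 4
b*e = 1*(-2) = -2
c*d = 2*(-1) = -2
af - be + cd = 4 - (-2) + (-2)
= 4


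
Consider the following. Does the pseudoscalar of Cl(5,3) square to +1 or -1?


The pseudoscalar I = e1...e_n (product of all n generators) of Cl(p,q) satisfies I^2 = (-1)^(q + n(n-1)/2).
p = 5, q = 3, n = p + q = 8
n(n-1)/2 = 8 * 7 / 2 = 28
Exponent = q + n(n-1)/2 = 3 + 28 = 31
I^2 = (-1)^31 = -1


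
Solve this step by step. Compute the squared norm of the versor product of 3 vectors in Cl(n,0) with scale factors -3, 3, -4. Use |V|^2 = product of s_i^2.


Each vector v_i has |v_i|^2 = s_i^2
Squared scales: (-3)^2 = 9, 3^2 = 9, (-4)^2 = 16
|V|^2 = 9 * 9 * 16
= 1296


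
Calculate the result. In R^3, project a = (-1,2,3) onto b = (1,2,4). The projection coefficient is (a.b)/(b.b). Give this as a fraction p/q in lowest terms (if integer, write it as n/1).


Projection coefficient = (a . b) / (b . b)
a . b = (-1)*1 + 2*2 + 3*4
= -1 + 4 + 12 = 15
b . b = 1^2 + 2^2 + 4^2
= 1 + 4 + 16 = 21
Coefficient = 15/21
In lowest terms: 5/7


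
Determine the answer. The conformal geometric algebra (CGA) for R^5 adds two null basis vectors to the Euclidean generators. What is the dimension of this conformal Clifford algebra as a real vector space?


The conformal model of R^5 uses Cl(6,1): the 5 Euclidean generators plus two extra orthogonal generators e+ (e+^2 = +1) and e- (e-^2 = -1), from which the null vectors e0, einf are built.
Number of generators m = 5 + 2 = 7.
dim Cl(p,q) = 2^m = 2^7 = 128


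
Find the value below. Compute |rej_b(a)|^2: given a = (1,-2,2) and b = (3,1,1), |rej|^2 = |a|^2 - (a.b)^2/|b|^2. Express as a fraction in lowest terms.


|a|^2 = 1^2 + (-2)^2 + 2^2 = 9
|b|^2 = 3^2 + 1^2 + 1^2 = 11
a . b = 1*3 + (-2)*1 + 2*1 = 3
(a.b)^2 = 3^2 = 9
|rej|^2 = 9 - 9/11
= (99 - 9)/11
= 90/11
In lowest terms: 90/11


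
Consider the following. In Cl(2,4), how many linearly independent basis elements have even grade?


Even subalgebra dimension = 2^(n-1)
n = 2 + 4 = 6
2^(6 - 1) = 2^5 = 32
Verification: sum of C(6,k) for even k = 1 + 15 + 15 + 1 = 32
Result = 32


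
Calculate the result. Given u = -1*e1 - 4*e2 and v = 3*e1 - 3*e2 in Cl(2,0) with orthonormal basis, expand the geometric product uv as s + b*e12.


Expand: (-1*e1 - 4*e2)(3*e1 - 3*e2)
= (-1)*3*e1e1 + (-1)*(-3)*e1e2 + (-4)*3*e2e1 + (-4)*(-3)*e2e2
Using e1^2 = e2^2 = 1, e2e1 = -e1e2:
Scalar part s = (-1)*3 + (-4)*(-3) = -3 + 12 = 9
Bivector part b = (-1)*(-3) - (-4)*3 = 3 - (-12) = 15
uv = 9 + 15*e12


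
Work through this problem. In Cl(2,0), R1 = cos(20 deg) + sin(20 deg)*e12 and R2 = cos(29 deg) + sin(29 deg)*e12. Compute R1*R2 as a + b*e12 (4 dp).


Same-plane rotors commute and their half-angles add:
R1*R2 = cos(a1 + a2) + sin(a1 + a2)*e12.
a1 + a2 = 20 + 29 = 49 deg
cos(49 deg) = 0.6561
sin(49 deg) = 0.7547
R1*R2 = 0.6561 + 0.7547*e12


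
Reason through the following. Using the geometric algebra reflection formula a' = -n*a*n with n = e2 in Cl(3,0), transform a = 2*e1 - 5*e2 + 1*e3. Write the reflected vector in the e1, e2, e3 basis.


Reflection formula: a' = -n*a*n, with n = e2 (unit vector, n^2 = 1).
For reflection through hyperplane perp to e2:
The component along e2 flips sign, others stay.
a = (2, -5, 1)
a' = (2, 5, 1)
a' = 2*e1 + 5*e2 + 1*e3


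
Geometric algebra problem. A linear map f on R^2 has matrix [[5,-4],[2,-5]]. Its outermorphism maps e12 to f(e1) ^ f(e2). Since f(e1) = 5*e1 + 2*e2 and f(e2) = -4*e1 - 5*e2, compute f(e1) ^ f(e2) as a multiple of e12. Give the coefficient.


The outermorphism of a linear map f sends e1^e2 to f(e1)^f(e2).
f(e1) = 5*e1 + 2*e2
f(e2) = -4*e1 - 5*e2
f(e1) ^ f(e2) = (5*e1 + 2*e2) ^ (-4*e1 - 5*e2)
= 5*(-5)*e12 + 2*(-4)*e21
= (-25 - (-8))*e12
= -17*e12
Coefficient = -17


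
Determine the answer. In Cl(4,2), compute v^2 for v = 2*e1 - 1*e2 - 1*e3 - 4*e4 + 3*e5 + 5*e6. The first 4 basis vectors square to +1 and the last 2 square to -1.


v^2 = sum of c_i^2 * e_i^2
Positive signature terms (e_i^2 = +1): 2^2 + (-1)^2 + (-1)^2 + (-4)^2 = 22
Negative signature terms (e_j^2 = -1): 3^2 + 5^2 = 34
v^2 = 22 - 34 = -12


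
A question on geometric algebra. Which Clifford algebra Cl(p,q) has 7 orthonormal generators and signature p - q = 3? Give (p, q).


We need p + q = 7 and p - q = 3.
Adding: 2p = 7 + 3 = 10, so p = 5.
Then q = 7 - 5 = 2.
(p, q) = (5, 2)


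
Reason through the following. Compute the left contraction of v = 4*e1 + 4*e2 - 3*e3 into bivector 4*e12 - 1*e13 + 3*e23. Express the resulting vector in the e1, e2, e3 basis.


Left contraction v _| B = <vB>_1 (grade-1 part of the geometric product vB).
Using e1_|e12 = e2, e2_|e12 = -e1, e1_|e13 = e3, e3_|e13 = -e1, e2_|e23 = e3, e3_|e23 = -e2:
e1 coeff: -v2*b12 - v3*b13 = -(4)*(4) - (-3)*(-1) = -19
e2 coeff: v1*b12 - v3*b23 = (4)*(4) - (-3)*(3) = 25
e3 coeff: v1*b13 + v2*b23 = (4)*(-1) + (4)*(3) = 8
v _| B = -19*e1 + 25*e2 + 8*e3


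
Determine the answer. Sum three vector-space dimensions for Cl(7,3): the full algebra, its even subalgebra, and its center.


n = 7 + 3 = 10
Total dim = 2^10 = 1024
Even subalgebra dim = 2^9 = 512
n is even, so center dim = 1
Sum = 1024 + 512 + 1 = 1537


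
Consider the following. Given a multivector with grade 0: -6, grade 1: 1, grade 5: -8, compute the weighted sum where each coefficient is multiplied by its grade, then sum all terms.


Grade-weighted sum = sum of grade_k * coefficient_k
0*(-6) = 0
1*1 = 1
5*(-8) = -40
Total = 0 + 1 + (-40) = -39


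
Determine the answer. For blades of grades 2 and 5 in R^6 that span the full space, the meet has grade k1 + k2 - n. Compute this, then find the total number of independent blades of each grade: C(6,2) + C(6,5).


Meet grade = grade(A) + grade(B) - n
= 2 + 5 - 6 = 1
C(6,2) = 15
C(6,5) = 6
dim_A + dim_B = 15 + 6 = 21


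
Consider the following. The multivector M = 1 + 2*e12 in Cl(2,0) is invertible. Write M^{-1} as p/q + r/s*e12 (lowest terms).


M = 1 + 2*e12, where e12^2 = -1.
Since M commutes with its reverse ~M = a - b*e12, M * ~M = a^2 - b^2*e12^2 = a^2 + b^2.
So M^{-1} = ~M / (a^2 + b^2) = (a - b*e12)/(a^2 + b^2).
a^2 + b^2 = 1 + 4 = 5
Scalar part = 1/5 = 1/5
Bivector coeff = -2/5 = -2/5
M^{-1} = 1/5 - 2/5*e12


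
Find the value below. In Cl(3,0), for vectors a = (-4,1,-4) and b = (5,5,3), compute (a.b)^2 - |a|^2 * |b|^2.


a . b = (-4)*5 + 1*5 + (-4)*3
= -20 + 5 + (-12) = -27
|a|^2 = (-4)^2 + 1^2 + (-4)^2 = 33
|b|^2 = 5^2 + 5^2 + 3^2 = 59
(a.b)^2 = (-27)^2 = 729
|a|^2 * |b|^2 = 33 * 59 = 1947
Result = 729 - 1947 = -1218


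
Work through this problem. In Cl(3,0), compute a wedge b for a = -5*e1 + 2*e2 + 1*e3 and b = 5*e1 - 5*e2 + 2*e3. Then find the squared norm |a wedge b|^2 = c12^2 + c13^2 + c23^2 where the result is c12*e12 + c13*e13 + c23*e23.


a wedge b = (a1*b2 - a2*b1)*e12 + (a1*b3 - a3*b1)*e13 + (a2*b3 - a3*b2)*e23
e12 coeff: (-5)*(-5) - 2*5 = 25 - 10 = 15
e13 coeff: (-5)*2 - 1*5 = -10 - 5 = -15
e23 coeff: 2*2 - 1*(-5) = 4 - (-5) = 9
|a wedge b|^2 = 15^2 + (-15)^2 + 9^2
= 225 + 225 + 81
= 531


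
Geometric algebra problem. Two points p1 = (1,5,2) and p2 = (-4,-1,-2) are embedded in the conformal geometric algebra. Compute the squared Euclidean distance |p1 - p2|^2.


p1 - p2 = (5, 6, 4)
|p1 - p2|^2 = 5^2 + 6^2 + 4^2
= 25 + 36 + 16
= 77


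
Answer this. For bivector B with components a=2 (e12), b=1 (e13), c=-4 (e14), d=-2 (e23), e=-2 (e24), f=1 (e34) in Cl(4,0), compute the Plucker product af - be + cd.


Plucker relation: af - be + cd
a*f = 2*1 = 2
b*e = 1*(-2) = -2
c*d = (-4)*(-2) = 8
af - be + cd = 2 - (-2) + 8
= 12


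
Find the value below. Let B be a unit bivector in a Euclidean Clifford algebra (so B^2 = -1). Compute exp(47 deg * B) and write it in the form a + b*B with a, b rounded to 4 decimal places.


For a unit bivector B with B^2 = -1, the exponential series gives
e^(theta*B) = cos(theta) + sin(theta)*B (the GA analogue of Euler's formula).
theta = 47 degrees = 0.820305 rad
cos(47 deg) = 0.6820
sin(47 deg) = 0.7314
exp(theta*B) = 0.6820 + 0.7314*B


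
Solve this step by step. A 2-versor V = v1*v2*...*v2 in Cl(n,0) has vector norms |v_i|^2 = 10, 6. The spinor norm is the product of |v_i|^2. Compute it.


Spinor norm N(V) = |v1|^2 * |v2|^2 * ... * |v2|^2
= 10 * 6
Running product: 10, 60
N(V) = 60


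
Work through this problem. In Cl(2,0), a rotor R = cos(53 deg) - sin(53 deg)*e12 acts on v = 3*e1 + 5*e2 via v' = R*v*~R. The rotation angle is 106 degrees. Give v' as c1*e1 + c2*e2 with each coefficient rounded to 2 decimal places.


Rotor R = cos(53deg) - sin(53deg)*e12
Rotation angle theta = 2 * 53 = 106 degrees
v' = R*v*~R rotates v by theta.
cos(106deg) = -0.2756, sin(106deg) = 0.9613
v'_1 = 3*cos(106deg) - 5*sin(106deg)
= 3*(-0.2756) - 5*0.9613
= -5.63
v'_2 = 3*sin(106deg) + 5*cos(106deg)
= 3*0.9613 + 5*(-0.2756)
= 1.51
v' = -5.63*e1 + 1.51*e2


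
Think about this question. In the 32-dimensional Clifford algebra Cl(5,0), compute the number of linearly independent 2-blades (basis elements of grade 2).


Number of grade-k basis blades in Cl(p,q) with n = p + q is C(n, k).
n = 5 + 0 = 5
C(5, 2) = 5! / (2! * 3!)
= 120 / (2 * 6)
= 10


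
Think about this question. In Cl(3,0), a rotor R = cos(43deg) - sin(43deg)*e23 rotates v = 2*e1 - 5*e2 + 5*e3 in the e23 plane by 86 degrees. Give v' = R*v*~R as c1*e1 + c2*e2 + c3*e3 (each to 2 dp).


Rotor R = cos(43deg) - sin(43deg)*e23
Rotation angle theta = 2 * 43 = 86 degrees in the e23 plane (e2 -> e3).
The component perpendicular to the plane (e1) is invariant: v'_1 = v1 = 2.00
cos(86deg) = 0.0698, sin(86deg) = 0.9976
v'_2 = v2*cos(theta) - v3*sin(theta) = -5*0.0698 - 5*0.9976 = -5.34
v'_3 = v2*sin(theta) + v3*cos(theta) = -5*0.9976 + 5*0.0698 = -4.64
v' = 2.00*e1 - 5.34*e2 - 4.64*e3


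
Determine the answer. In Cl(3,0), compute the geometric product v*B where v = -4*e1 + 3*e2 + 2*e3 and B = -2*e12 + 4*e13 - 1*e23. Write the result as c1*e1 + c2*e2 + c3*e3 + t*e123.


vB has grade-1 (vector) and grade-3 (trivector) parts: vB = (v _| B) + (v ^ B).
Vector part <vB>_1:
  e1: -v2*b12 - v3*b13 = -(3)*(-2) - (2)*(4) = -2
  e2: v1*b12 - v3*b23 = (-4)*(-2) - (2)*(-1) = 10
  e3: v1*b13 + v2*b23 = (-4)*(4) + (3)*(-1) = -19
Trivector part <vB>_3:
  e123: v1*b23 - v2*b13 + v3*b12 = (-4)*(-1) - (3)*(4) + (2)*(-2) = -12
vB = -2*e1 + 10*e2 - 19*e3 - 12*e123


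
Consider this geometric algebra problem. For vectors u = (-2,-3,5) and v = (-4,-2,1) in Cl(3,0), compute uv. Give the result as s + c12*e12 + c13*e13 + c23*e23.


In Cl(3,0): e_i^2 = 1, e_ie_j = -e_je_i for i != j.
Scalar part = u . v = (-2)*(-4) + (-3)*(-2) + 5*1
= 8 + 6 + 5 = 19
e12 coeff = (-2)*(-2) - (-3)*(-4) = 4 - 12 = -8
e13 coeff = (-2)*1 - 5*(-4) = -2 - (-20) = 18
e23 coeff = (-3)*1 - 5*(-2) = -3 - (-10) = 7
uv = 19 - 8*e12 + 18*e13 + 7*e23


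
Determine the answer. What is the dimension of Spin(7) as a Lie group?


Spin(n) double-covers SO(n); both have Lie algebra so(n) of dimension n(n-1)/2.
n = 7
n(n-1) = 7 * 6 = 42
dim Spin(7) = 42/2 = 21


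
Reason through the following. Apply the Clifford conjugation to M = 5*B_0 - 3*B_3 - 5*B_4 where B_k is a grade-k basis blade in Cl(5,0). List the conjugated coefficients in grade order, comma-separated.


Clifford conjugate sign for grade k: (-1)^(k(k+1)/2)
Grade 0: (-1)^(0*1/2) = (-1)^0 = 1, coeff 5 -> 5
Grade 3: (-1)^(3*4/2) = (-1)^6 = 1, coeff -3 -> -3
Grade 4: (-1)^(4*5/2) = (-1)^10 = 1, coeff -5 -> -5
Conjugated coefficients: 5, -3, -5


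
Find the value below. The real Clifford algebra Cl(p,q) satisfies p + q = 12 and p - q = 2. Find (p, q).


We need p + q = 12 and p - q = 2.
Adding: 2p = 12 + 2 = 14, so p = 7.
Then q = 12 - 7 = 5.
(p, q) = (7, 5)


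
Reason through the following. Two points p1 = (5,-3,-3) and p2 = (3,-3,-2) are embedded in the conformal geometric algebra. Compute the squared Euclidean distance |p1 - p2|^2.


p1 - p2 = (2, 0, -1)
|p1 - p2|^2 = 2^2 + 0^2 + (-1)^2
= 4 + 0 + 1
= 5


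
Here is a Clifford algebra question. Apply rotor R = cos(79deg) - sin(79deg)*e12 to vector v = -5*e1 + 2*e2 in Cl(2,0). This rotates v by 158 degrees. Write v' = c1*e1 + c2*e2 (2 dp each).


Rotor R = cos(79deg) - sin(79deg)*e12
Rotation angle theta = 2 * 79 = 158 degrees
v' = R*v*~R rotates v by theta.
cos(158deg) = -0.9272, sin(158deg) = 0.3746
v'_1 = -5*cos(158deg) - 2*sin(158deg)
= -5*(-0.9272) - 2*0.3746
= 3.89
v'_2 = -5*sin(158deg) + 2*cos(158deg)
= -5*0.3746 + 2*(-0.9272)
= -3.73
v' = 3.89*e1 - 3.73*e2


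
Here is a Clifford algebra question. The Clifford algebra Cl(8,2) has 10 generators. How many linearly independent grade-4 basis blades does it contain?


Number of grade-k basis blades in Cl(p,q) with n = p + q is C(n, k).
n = 8 + 2 = 10
C(10, 4) = 10! / (4! * 6!)
= 3628800 / (24 * 720)
= 210


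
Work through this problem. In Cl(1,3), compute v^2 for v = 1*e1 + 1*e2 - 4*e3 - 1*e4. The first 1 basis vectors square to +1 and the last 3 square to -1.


v^2 = sum of c_i^2 * e_i^2
Positive signature terms (e_i^2 = +1): 1^2 = 1
Negative signature terms (e_j^2 = -1): 1^2 + (-4)^2 + (-1)^2 = 18
v^2 = 1 - 18 = -17


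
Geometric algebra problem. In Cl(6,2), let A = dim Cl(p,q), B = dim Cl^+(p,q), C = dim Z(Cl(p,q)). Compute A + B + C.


n = 6 + 2 = 8
Total dim = 2^8 = 256
Even subalgebra dim = 2^7 = 128
n is even, so center dim = 1
Sum = 256 + 128 + 1 = 385


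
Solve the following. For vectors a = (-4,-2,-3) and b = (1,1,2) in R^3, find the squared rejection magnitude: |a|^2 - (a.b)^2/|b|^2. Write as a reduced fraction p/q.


|a|^2 = (-4)^2 + (-2)^2 + (-3)^2 = 29
|b|^2 = 1^2 + 1^2 + 2^2 = 6
a . b = (-4)*1 + (-2)*1 + (-3)*2 = -12
(a.b)^2 = (-12)^2 = 144
|rej|^2 = 29 - 144/6
= (174 - 144)/6
= 30/6
In lowest terms: 5/1


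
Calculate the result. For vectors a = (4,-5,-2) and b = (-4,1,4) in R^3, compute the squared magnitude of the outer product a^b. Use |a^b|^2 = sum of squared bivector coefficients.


a wedge b = (a1*b2 - a2*b1)*e12 + (a1*b3 - a3*b1)*e13 + (a2*b3 - a3*b2)*e23
e12 coeff: 4*1 - (-5)*(-4) = 4 - 20 = -16
e13 coeff: 4*4 - (-2)*(-4) = 16 - 8 = 8
e23 coeff: (-5)*4 - (-2)*1 = -20 - (-2) = -18
|a wedge b|^2 = (-16)^2 + 8^2 + (-18)^2
= 256 + 64 + 324
= 644


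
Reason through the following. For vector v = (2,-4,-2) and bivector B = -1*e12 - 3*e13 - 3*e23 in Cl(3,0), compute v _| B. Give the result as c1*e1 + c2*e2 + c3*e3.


Left contraction v _| B = <vB>_1 (grade-1 part of the geometric product vB).
Using e1_|e12 = e2, e2_|e12 = -e1, e1_|e13 = e3, e3_|e13 = -e1, e2_|e23 = e3, e3_|e23 = -e2:
e1 coeff: -v2*b12 - v3*b13 = -(-4)*(-1) - (-2)*(-3) = -10
e2 coeff: v1*b12 - v3*b23 = (2)*(-1) - (-2)*(-3) = -8
e3 coeff: v1*b13 + v2*b23 = (2)*(-3) + (-4)*(-3) = 6
v _| B = -10*e1 - 8*e2 + 6*e3


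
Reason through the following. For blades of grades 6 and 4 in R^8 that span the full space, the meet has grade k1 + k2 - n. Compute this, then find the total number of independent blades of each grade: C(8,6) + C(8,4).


Meet grade = grade(A) + grade(B) - n
= 6 + 4 - 8 = 2
C(8,6) = 28
C(8,4) = 70
dim_A + dim_B = 28 + 70 = 98


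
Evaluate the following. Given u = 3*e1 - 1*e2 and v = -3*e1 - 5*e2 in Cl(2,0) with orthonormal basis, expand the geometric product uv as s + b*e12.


Expand: (3*e1 - 1*e2)(-3*e1 - 5*e2)
= 3*(-3)*e1e1 + 3*(-5)*e1e2 + (-1)*(-3)*e2e1 + (-1)*(-5)*e2e2
Using e1^2 = e2^2 = 1, e2e1 = -e1e2:
Scalar part s = 3*(-3) + (-1)*(-5) = -9 + 5 = -4
Bivector part b = 3*(-5) - (-1)*(-3) = -15 - 3 = -18
uv = -4 - 18*e12


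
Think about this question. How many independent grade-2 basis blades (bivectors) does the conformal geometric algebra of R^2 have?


The conformal model of R^2 uses Cl(3,1) with m = 2 + 2 = 4 generators.
Number of grade-2 blades = C(m, 2) = C(4, 2)
= 4*3/2 = 6


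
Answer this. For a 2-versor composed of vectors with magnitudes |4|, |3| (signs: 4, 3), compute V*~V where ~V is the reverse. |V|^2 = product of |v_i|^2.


Each vector v_i has |v_i|^2 = s_i^2
Squared scales: 4^2 = 16, 3^2 = 9
|V|^2 = 16 * 9
= 144


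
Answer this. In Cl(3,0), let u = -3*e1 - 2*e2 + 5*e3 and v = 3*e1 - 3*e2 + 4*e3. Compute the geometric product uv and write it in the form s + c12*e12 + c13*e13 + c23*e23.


In Cl(3,0): e_i^2 = 1, e_ie_j = -e_je_i for i != j.
Scalar part = u . v = (-3)*3 + (-2)*(-3) + 5*4
= -9 + 6 + 20 = 17
e12 coeff = (-3)*(-3) - (-2)*3 = 9 - (-6) = 15
e13 coeff = (-3)*4 - 5*3 = -12 - 15 = -27
e23 coeff = (-2)*4 - 5*(-3) = -8 - (-15) = 7
uv = 17 + 15*e12 - 27*e13 + 7*e23


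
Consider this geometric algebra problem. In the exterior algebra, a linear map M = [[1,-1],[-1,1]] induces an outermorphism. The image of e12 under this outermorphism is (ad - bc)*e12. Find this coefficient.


The outermorphism of a linear map f sends e1^e2 to f(e1)^f(e2).
f(e1) = 1*e1 - 1*e2
f(e2) = -1*e1 + 1*e2
f(e1) ^ f(e2) = (1*e1 - 1*e2) ^ (-1*e1 + 1*e2)
= 1*1*e12 + (-1)*(-1)*e21
= (1 - 1)*e12
= 0*e12
Coefficient = 0


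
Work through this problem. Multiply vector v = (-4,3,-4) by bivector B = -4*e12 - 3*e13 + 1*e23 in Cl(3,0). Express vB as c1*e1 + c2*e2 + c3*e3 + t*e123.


vB has grade-1 (vector) and grade-3 (trivector) parts: vB = (v _| B) + (v ^ B).
Vector part <vB>_1:
  e1: -v2*b12 - v3*b13 = -(3)*(-4) - (-4)*(-3) = 0
  e2: v1*b12 - v3*b23 = (-4)*(-4) - (-4)*(1) = 20
  e3: v1*b13 + v2*b23 = (-4)*(-3) + (3)*(1) = 15
Trivector part <vB>_3:
  e123: v1*b23 - v2*b13 + v3*b12 = (-4)*(1) - (3)*(-3) + (-4)*(-4) = 21
vB = 0*e1 + 20*e2 + 15*e3 + 21*e123


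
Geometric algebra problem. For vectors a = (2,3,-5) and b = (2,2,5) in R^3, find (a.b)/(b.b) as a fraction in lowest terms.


Projection coefficient = (a . b) / (b . b)
a . b = 2*2 + 3*2 + (-5)*5
= 4 + 6 + (-25) = -15
b . b = 2^2 + 2^2 + 5^2
= 4 + 4 + 25 = 33
Coefficient = -15/33
In lowest terms: -5/11


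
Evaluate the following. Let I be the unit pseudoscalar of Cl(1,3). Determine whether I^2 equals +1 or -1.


The pseudoscalar I = e1...e_n (product of all n generators) of Cl(p,q) satisfies I^2 = (-1)^(q + n(n-1)/2).
p = 1, q = 3, n = p + q = 4
n(n-1)/2 = 4 * 3 / 2 = 6
Exponent = q + n(n-1)/2 = 3 + 6 = 9
I^2 = (-1)^9 = -1


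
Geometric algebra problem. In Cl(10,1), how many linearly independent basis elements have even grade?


Even subalgebra dimension = 2^(n-1)
n = 10 + 1 = 11
2^(11 - 1) = 2^10 = 1024
Verification: sum of C(11,k) for even k = 1 + 55 + 330 + 462 + 165 + 11 = 1024
Result = 1024


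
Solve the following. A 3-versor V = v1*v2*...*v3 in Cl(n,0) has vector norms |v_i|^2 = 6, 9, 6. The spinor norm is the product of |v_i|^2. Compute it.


Spinor norm N(V) = |v1|^2 * |v2|^2 * ... * |v3|^2
= 6 * 9 * 6
Running product: 6, 54, 324
N(V) = 324


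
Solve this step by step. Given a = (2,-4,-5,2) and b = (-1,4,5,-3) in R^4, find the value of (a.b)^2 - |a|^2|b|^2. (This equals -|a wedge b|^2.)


a . b = 2*(-1) + (-4)*4 + (-5)*5 + 2*(-3)
= -2 + (-16) + (-25) + (-6) = -49
|a|^2 = 2^2 + (-4)^2 + (-5)^2 + 2^2 = 49
|b|^2 = (-1)^2 + 4^2 + 5^2 + (-3)^2 = 51
(a.b)^2 = (-49)^2 = 2401
|a|^2 * |b|^2 = 49 * 51 = 2499
Result = 2401 - 2499 = -98
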